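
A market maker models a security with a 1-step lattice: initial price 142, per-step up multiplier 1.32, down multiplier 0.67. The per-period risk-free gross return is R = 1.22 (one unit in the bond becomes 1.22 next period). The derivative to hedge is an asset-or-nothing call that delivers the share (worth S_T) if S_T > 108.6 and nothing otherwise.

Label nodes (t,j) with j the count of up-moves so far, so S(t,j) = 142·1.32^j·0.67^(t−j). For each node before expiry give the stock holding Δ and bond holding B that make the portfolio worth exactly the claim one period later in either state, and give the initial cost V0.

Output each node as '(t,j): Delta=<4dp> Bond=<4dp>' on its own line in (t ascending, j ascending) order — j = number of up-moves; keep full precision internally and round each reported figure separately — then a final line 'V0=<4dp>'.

The replicating-portfolio and risk-neutral prices coincide; use p* = (1.22−0.67)/(1.32−0.67) = 0.8462 for the latter.
At expiry t=1: V(1,0)=0.0000, V(1,1)=187.4400
Node (0,0) S=142.0000: V=(p*·187.4400+(1−p*)·0.0000)/1.22=130.0025; Δ=(187.4400−0.0000)/(187.4400−95.1400)=2.0308; B=V−Δ·S=-158.3667
Root portfolio cost Δ·142+B reproduces V0=130.0025.

(0,0): Delta=2.0308 Bond=-158.3667
V0=130.0025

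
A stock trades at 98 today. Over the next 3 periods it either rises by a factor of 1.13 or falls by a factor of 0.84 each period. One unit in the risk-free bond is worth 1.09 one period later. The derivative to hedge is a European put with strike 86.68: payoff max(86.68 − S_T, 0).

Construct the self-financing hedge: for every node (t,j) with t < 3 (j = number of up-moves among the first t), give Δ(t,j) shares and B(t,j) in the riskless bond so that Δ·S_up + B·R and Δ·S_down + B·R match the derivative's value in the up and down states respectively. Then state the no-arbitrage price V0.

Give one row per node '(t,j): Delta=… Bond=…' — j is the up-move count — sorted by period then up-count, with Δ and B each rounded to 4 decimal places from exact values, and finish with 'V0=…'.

The replicating-portfolio and risk-neutral prices coincide; use p* = (1.09−0.84)/(1.13−0.84) = 0.8621 for the latter.
Terminal values V(3,·): V(3,0)=28.5950, V(3,1)=8.5419, V(3,2)=0.0000, V(3,3)=0.0000
Node (2,0) S=69.1488: V=(p*·8.5419+(1−p*)·28.5950)/1.09=10.3741; Δ=(8.5419−28.5950)/(78.1381−58.0850)=-1.0000; B=V−Δ·S=79.5229
Node (2,1) S=93.0216: V=(p*·0.0000+(1−p*)·8.5419)/1.09=1.0809; Δ=(0.0000−8.5419)/(105.1144−78.1381)=-0.3166; B=V−Δ·S=30.5356
Node (2,2) S=125.1362: V=(p*·0.0000+(1−p*)·0.0000)/1.09=0.0000; Δ=(0.0000−0.0000)/(141.4039−105.1144)=0.0000; B=V−Δ·S=0.0000
Node (1,0) S=82.3200: V=(p*·1.0809+(1−p*)·10.3741)/1.09=2.1676; Δ=(1.0809−10.3741)/(93.0216−69.1488)=-0.3893; B=V−Δ·S=34.2133
Node (1,1) S=110.7400: V=(p*·0.0000+(1−p*)·1.0809)/1.09=0.1368; Δ=(0.0000−1.0809)/(125.1362−93.0216)=-0.0337; B=V−Δ·S=3.8640
Node (0,0) S=98.0000: V=(p*·0.1368+(1−p*)·2.1676)/1.09=0.3825; Δ=(0.1368−2.1676)/(110.7400−82.3200)=-0.0715; B=V−Δ·S=7.3854
Each (Δ,B) replicates both successor values, so the strategy is self-financing and V0 is arbitrage-free.

(0,0): Delta=-0.0715 Bond=7.3854
(1,0): Delta=-0.3893 Bond=34.2133
(1,1): Delta=-0.0337 Bond=3.8640
(2,0): Delta=-1.0000 Bond=79.5229
(2,1): Delta=-0.3166 Bond=30.5356
(2,2): Delta=0.0000 Bond=0.0000
V0=0.3825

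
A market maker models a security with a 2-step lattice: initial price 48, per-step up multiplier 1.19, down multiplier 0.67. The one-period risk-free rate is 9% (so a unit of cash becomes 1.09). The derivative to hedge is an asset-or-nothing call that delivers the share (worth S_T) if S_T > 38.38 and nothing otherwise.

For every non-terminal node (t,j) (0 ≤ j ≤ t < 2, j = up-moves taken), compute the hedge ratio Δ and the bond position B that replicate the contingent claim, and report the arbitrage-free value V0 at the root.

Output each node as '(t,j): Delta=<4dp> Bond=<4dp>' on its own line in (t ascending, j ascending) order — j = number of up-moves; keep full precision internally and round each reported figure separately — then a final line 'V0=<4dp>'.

Under the risk-neutral measure, an up-move has probability p* = (R−d)/(u−d) = 0.8077 and values discount at R = 1.09.
Payoff layer (t=2): V(2,0)=0.0000, V(2,1)=0.0000, V(2,2)=67.9728
  t=1,j=0: stock 32.1600 → up 38.2704 (V=0.0000), down 21.5472 (V=0.0000). Price 0.0000; hedge Δ=0.0000, bond B=0.0000.
  t=1,j=1: stock 57.1200 → up 67.9728 (V=67.9728), down 38.2704 (V=0.0000). Price 50.3680; hedge Δ=2.2885, bond B=-80.3489.
  t=0,j=0: stock 48.0000 → up 57.1200 (V=50.3680), down 32.1600 (V=0.0000). Price 37.3228; hedge Δ=2.0179, bond B=-59.5387.
Each (Δ,B) replicates both successor values, so the strategy is self-financing and V0 is arbitrage-free.

(0,0): Delta=2.0179 Bond=-59.5387
(1,0): Delta=0.0000 Bond=0.0000
(1,1): Delta=2.2885 Bond=-80.3489
V0=37.3228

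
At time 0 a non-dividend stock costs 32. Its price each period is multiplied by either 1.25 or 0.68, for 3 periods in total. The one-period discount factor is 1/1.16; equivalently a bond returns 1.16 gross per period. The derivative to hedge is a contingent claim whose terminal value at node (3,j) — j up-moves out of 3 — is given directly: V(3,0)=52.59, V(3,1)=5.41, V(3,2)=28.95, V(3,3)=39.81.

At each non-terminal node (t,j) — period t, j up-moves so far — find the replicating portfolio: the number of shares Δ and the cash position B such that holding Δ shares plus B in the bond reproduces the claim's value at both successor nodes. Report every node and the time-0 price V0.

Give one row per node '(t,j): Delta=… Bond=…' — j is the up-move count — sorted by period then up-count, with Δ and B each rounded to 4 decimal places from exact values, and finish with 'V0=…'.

Under the risk-neutral measure, an up-move has probability p* = (R−d)/(u−d) = 0.8421 and values discount at R = 1.16.
Terminal values V(3,·): V(3,0)=52.5900, V(3,1)=5.4100, V(3,2)=28.9500, V(3,3)=39.8100
Node (2,0) S=14.7968: V=(p*·5.4100+(1−p*)·52.5900)/1.16=11.0858; Δ=(5.4100−52.5900)/(18.4960−10.0618)=-5.5939; B=V−Δ·S=93.8577
Node (2,1) S=27.2000: V=(p*·28.9500+(1−p*)·5.4100)/1.16=21.7527; Δ=(28.9500−5.4100)/(34.0000−18.4960)=1.5183; B=V−Δ·S=-19.5455
Node (2,2) S=50.0000: V=(p*·39.8100+(1−p*)·28.9500)/1.16=32.8407; Δ=(39.8100−28.9500)/(62.5000−34.0000)=0.3811; B=V−Δ·S=13.7881
Node (1,0) S=21.7600: V=(p*·21.7527+(1−p*)·11.0858)/1.16=17.3004; Δ=(21.7527−11.0858)/(27.2000−14.7968)=0.8600; B=V−Δ·S=-1.4136
Node (1,1) S=40.0000: V=(p*·32.8407+(1−p*)·21.7527)/1.16=26.8017; Δ=(32.8407−21.7527)/(50.0000−27.2000)=0.4863; B=V−Δ·S=7.3491
Node (0,0) S=32.0000: V=(p*·26.8017+(1−p*)·17.3004)/1.16=21.8117; Δ=(26.8017−17.3004)/(40.0000−21.7600)=0.5209; B=V−Δ·S=5.1427
Each (Δ,B) replicates both successor values, so the strategy is self-financing and V0 is arbitrage-free.

(0,0): Delta=0.5209 Bond=5.1427
(1,0): Delta=0.8600 Bond=-1.4136
(1,1): Delta=0.4863 Bond=7.3491
(2,0): Delta=-5.5939 Bond=93.8577
(2,1): Delta=1.5183 Bond=-19.5455
(2,2): Delta=0.3811 Bond=13.7881
V0=21.8117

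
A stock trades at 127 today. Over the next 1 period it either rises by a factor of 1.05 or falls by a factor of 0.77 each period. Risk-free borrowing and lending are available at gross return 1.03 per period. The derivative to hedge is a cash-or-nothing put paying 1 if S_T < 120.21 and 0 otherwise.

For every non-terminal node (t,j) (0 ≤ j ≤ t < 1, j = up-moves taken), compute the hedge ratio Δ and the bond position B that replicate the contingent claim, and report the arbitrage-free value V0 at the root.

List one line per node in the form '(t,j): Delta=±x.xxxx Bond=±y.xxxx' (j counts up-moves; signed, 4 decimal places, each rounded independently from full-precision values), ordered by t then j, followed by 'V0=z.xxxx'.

Risk-neutral probability p* = (R−d)/(u−d) = (1.03−0.77)/(1.05−0.77) = 0.9286.
At expiry t=1: V(1,0)=1.0000, V(1,1)=0.0000
Node (0,0) S=127.0000: V=(p*·0.0000+(1−p*)·1.0000)/1.03=0.0693; Δ=(0.0000−1.0000)/(133.3500−97.7900)=-0.0281; B=V−Δ·S=3.6408
The time-0 hedge costs 0.0693, which is the no-arbitrage price.

(0,0): Delta=-0.0281 Bond=3.6408
V0=0.0693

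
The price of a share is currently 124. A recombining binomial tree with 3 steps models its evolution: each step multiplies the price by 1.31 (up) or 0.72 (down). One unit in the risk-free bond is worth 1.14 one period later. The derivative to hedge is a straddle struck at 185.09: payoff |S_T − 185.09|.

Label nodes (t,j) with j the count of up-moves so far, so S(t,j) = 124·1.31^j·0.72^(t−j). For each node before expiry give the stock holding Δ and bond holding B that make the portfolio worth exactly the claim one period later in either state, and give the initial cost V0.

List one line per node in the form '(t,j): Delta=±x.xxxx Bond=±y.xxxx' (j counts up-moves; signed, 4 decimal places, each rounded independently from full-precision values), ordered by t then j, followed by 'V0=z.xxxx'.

(0,0): Delta=-0.0015 Bond=46.7306
(1,0): Delta=-1.0000 Bond=142.4207
(1,1): Delta=0.2207 Bond=17.1892
(2,0): Delta=-1.0000 Bond=162.3596
(2,1): Delta=-1.0000 Bond=162.3596
(2,2): Delta=0.4922 Bond=-38.1898
V0=46.5471

Risk-neutral probability p* = (R−d)/(u−d) = (1.14−0.72)/(1.31−0.72) = 0.7119.
Terminal payoffs: V(3,0)=138.8072, V(3,1)=100.8811, V(3,2)=31.8766, V(3,3)=93.6733
  t=2,j=0: stock 64.2816 → up 84.2089 (V=100.8811), down 46.2828 (V=138.8072). Price 98.0780; hedge Δ=-1.0000, bond B=162.3596.
  t=2,j=1: stock 116.9568 → up 153.2134 (V=31.8766), down 84.2089 (V=100.8811). Price 45.4028; hedge Δ=-1.0000, bond B=162.3596.
  t=2,j=2: stock 212.7964 → up 278.7633 (V=93.6733), down 153.2134 (V=31.8766). Price 66.5504; hedge Δ=0.4922, bond B=-38.1898.
  t=1,j=0: stock 89.2800 → up 116.9568 (V=45.4028), down 64.2816 (V=98.0780). Price 53.1407; hedge Δ=-1.0000, bond B=142.4207.
  t=1,j=1: stock 162.4400 → up 212.7964 (V=66.5504), down 116.9568 (V=45.4028). Price 53.0325; hedge Δ=0.2207, bond B=17.1892.
  t=0,j=0: stock 124.0000 → up 162.4400 (V=53.0325), down 89.2800 (V=53.1407). Price 46.5471; hedge Δ=-0.0015, bond B=46.7306.
Self-financing check: at every node Δ·S+B equals the discounted successor values.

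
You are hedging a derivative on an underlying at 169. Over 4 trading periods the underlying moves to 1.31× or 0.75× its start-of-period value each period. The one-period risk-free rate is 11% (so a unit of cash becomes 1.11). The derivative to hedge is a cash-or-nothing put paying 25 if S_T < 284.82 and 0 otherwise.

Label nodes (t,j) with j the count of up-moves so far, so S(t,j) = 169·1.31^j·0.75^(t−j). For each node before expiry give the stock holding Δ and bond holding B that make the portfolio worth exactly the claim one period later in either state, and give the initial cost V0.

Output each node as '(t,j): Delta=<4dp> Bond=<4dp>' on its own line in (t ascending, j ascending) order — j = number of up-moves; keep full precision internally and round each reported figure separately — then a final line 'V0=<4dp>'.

Under the risk-neutral measure, an up-move has probability p* = (R−d)/(u−d) = 0.6429 and values discount at R = 1.11.
Terminal payoffs: V(4,0)=25.0000, V(4,1)=25.0000, V(4,2)=25.0000, V(4,3)=0.0000, V(4,4)=0.0000
  t=3,j=0: stock 71.2969 → up 93.3989 (V=25.0000), down 53.4727 (V=25.0000). Price 22.5225; hedge Δ=0.0000, bond B=22.5225.
  t=3,j=1: stock 124.5319 → up 163.1368 (V=25.0000), down 93.3989 (V=25.0000). Price 22.5225; hedge Δ=0.0000, bond B=22.5225.
  t=3,j=2: stock 217.5157 → up 284.9455 (V=0.0000), down 163.1368 (V=25.0000). Price 8.0438; hedge Δ=-0.2052, bond B=52.6866.
  t=3,j=3: stock 379.9274 → up 497.7049 (V=0.0000), down 284.9455 (V=0.0000). Price 0.0000; hedge Δ=0.0000, bond B=0.0000.
  t=2,j=0: stock 95.0625 → up 124.5319 (V=22.5225), down 71.2969 (V=22.5225). Price 20.2906; hedge Δ=0.0000, bond B=20.2906.
  t=2,j=1: stock 166.0425 → up 217.5157 (V=8.0438), down 124.5319 (V=22.5225). Price 11.9052; hedge Δ=-0.1557, bond B=37.7601.
  t=2,j=2: stock 290.0209 → up 379.9274 (V=0.0000), down 217.5157 (V=8.0438). Price 2.5881; hedge Δ=-0.0495, bond B=16.9519.
  t=1,j=0: stock 126.7500 → up 166.0425 (V=11.9052), down 95.0625 (V=20.2906). Price 13.4234; hedge Δ=-0.1181, bond B=28.3973.
  t=1,j=1: stock 221.3900 → up 290.0209 (V=2.5881), down 166.0425 (V=11.9052). Price 5.3294; hedge Δ=-0.0752, bond B=21.9671.
  t=0,j=0: stock 169.0000 → up 221.3900 (V=5.3294), down 126.7500 (V=13.4234). Price 7.4055; hedge Δ=-0.0855, bond B=21.8591.
Check: Δ(0,0)·S0 + B(0,0) = 7.4055 = V0.

(0,0): Delta=-0.0855 Bond=21.8591
(1,0): Delta=-0.1181 Bond=28.3973
(1,1): Delta=-0.0752 Bond=21.9671
(2,0): Delta=0.0000 Bond=20.2906
(2,1): Delta=-0.1557 Bond=37.7601
(2,2): Delta=-0.0495 Bond=16.9519
(3,0): Delta=0.0000 Bond=22.5225
(3,1): Delta=0.0000 Bond=22.5225
(3,2): Delta=-0.2052 Bond=52.6866
(3,3): Delta=0.0000 Bond=0.0000
V0=7.4055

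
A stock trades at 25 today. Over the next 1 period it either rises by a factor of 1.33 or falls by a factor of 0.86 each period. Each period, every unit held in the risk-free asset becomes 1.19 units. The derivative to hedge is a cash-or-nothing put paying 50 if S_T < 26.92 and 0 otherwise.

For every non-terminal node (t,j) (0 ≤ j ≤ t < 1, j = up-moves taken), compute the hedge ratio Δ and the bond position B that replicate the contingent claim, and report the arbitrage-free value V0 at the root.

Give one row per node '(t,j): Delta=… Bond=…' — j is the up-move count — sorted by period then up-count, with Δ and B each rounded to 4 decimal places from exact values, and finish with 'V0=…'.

(0,0): Delta=-4.2553 Bond=118.8986
V0=12.5156

Under the risk-neutral measure, an up-move has probability p* = (R−d)/(u−d) = 0.7021 and values discount at R = 1.19.
At expiry t=1: V(1,0)=50.0000, V(1,1)=0.0000
(0,0): S=25.0000. Δ = (V_up−V_dn)/(S_up−S_dn) = (0.0000−50.0000)/(33.2500−21.5000) = -4.2553. V = [p*·0.0000 + (1−p*)·50.0000]/1.19 = 12.5156. B = V − Δ·S = 118.8986.
Self-financing check: at every node Δ·S+B equals the discounted successor values.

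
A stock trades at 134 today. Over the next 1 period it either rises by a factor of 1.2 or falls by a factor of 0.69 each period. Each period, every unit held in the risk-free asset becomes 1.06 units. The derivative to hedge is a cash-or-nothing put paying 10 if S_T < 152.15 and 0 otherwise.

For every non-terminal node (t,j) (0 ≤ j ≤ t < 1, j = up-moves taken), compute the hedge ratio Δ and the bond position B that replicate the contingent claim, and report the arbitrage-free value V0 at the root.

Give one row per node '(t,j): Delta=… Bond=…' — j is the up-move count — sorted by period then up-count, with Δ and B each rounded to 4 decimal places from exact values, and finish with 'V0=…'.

Since d<R<u, set p* = (R−d)/(u−d) = 0.7255; price each node as the discounted p*-expectation of its children.
Payoff layer (t=1): V(1,0)=10.0000, V(1,1)=0.0000
(0,0): S=134.0000. Δ = (V_up−V_dn)/(S_up−S_dn) = (0.0000−10.0000)/(160.8000−92.4600) = -0.1463. V = [p*·0.0000 + (1−p*)·10.0000]/1.06 = 2.5897. B = V − Δ·S = 22.1976.
Root portfolio cost Δ·134+B reproduces V0=2.5897.

(0,0): Delta=-0.1463 Bond=22.1976
V0=2.5897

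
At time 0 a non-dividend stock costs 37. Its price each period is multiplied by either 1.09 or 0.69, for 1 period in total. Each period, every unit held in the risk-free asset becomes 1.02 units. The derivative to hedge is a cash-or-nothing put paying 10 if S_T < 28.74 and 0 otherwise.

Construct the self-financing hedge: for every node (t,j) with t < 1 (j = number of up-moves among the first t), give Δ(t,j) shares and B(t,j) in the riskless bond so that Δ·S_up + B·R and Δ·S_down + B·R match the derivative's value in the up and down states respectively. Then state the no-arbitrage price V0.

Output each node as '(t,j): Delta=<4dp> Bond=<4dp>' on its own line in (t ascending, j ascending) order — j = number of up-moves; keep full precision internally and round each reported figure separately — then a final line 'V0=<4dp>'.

The replicating-portfolio and risk-neutral prices coincide; use p* = (1.02−0.69)/(1.09−0.69) = 0.8250 for the latter.
At expiry t=1: V(1,0)=10.0000, V(1,1)=0.0000
  t=0,j=0: stock 37.0000 → up 40.3300 (V=0.0000), down 25.5300 (V=10.0000). Price 1.7157; hedge Δ=-0.6757, bond B=26.7157.
Self-financing check: at every node Δ·S+B equals the discounted successor values.

(0,0): Delta=-0.6757 Bond=26.7157
V0=1.7157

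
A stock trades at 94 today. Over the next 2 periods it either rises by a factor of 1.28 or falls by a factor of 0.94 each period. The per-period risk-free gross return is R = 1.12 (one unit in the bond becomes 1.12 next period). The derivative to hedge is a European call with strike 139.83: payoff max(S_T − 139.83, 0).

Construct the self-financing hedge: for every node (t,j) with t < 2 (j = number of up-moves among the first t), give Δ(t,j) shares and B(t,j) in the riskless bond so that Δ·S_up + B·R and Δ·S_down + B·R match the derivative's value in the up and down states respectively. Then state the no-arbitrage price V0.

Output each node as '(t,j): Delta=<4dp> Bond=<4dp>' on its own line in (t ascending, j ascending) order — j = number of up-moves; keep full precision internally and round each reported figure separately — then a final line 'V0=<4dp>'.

(0,0): Delta=0.2097 Bond=-16.5451
(1,0): Delta=0.0000 Bond=0.0000
(1,1): Delta=0.3466 Bond=-35.0022
V0=3.1682

No-arbitrage ⇒ martingale measure with p* = (R−d)/(u−d) = 0.5294.
Terminal payoffs: V(2,0)=0.0000, V(2,1)=0.0000, V(2,2)=14.1796
  t=1,j=0: stock 88.3600 → up 113.1008 (V=0.0000), down 83.0584 (V=0.0000). Price 0.0000; hedge Δ=0.0000, bond B=0.0000.
  t=1,j=1: stock 120.3200 → up 154.0096 (V=14.1796), down 113.1008 (V=0.0000). Price 6.7025; hedge Δ=0.3466, bond B=-35.0022.
  t=0,j=0: stock 94.0000 → up 120.3200 (V=6.7025), down 88.3600 (V=0.0000). Price 3.1682; hedge Δ=0.2097, bond B=-16.5451.
Self-financing check: at every node Δ·S+B equals the discounted successor values.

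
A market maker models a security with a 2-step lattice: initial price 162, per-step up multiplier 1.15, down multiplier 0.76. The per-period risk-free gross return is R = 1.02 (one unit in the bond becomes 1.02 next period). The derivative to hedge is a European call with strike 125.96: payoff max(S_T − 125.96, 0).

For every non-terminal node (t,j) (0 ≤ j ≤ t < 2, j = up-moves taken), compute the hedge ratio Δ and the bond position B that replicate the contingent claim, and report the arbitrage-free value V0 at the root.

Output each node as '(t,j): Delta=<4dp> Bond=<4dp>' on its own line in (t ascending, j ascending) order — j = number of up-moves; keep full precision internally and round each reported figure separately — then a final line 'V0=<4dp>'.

(0,0): Delta=0.8325 Bond=-90.4699
(1,0): Delta=0.3255 Bond=-29.8574
(1,1): Delta=1.0000 Bond=-123.4902
V0=44.3902

The replicating-portfolio and risk-neutral prices coincide; use p* = (1.02−0.76)/(1.15−0.76) = 0.6667 for the latter.
Payoff layer (t=2): V(2,0)=0.0000, V(2,1)=15.6280, V(2,2)=88.2850
  t=1,j=0: stock 123.1200 → up 141.5880 (V=15.6280), down 93.5712 (V=0.0000). Price 10.2144; hedge Δ=0.3255, bond B=-29.8574.
  t=1,j=1: stock 186.3000 → up 214.2450 (V=88.2850), down 141.5880 (V=15.6280). Price 62.8098; hedge Δ=1.0000, bond B=-123.4902.
  t=0,j=0: stock 162.0000 → up 186.3000 (V=62.8098), down 123.1200 (V=10.2144). Price 44.3902; hedge Δ=0.8325, bond B=-90.4699.
Each (Δ,B) replicates both successor values, so the strategy is self-financing and V0 is arbitrage-free.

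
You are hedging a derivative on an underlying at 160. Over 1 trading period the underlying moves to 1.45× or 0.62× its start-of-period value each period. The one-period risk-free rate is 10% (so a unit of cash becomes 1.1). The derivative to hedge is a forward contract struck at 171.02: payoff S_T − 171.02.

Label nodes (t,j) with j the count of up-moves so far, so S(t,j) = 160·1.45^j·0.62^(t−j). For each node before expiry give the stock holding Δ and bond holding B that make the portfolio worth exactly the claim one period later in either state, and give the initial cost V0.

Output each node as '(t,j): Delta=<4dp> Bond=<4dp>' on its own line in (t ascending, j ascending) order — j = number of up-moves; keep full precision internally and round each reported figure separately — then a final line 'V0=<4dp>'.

The replicating-portfolio and risk-neutral prices coincide; use p* = (1.1−0.62)/(1.45−0.62) = 0.5783 for the latter.
Payoff layer (t=1): V(1,0)=-71.8200, V(1,1)=60.9800
(0,0): S=160.0000. Δ = (V_up−V_dn)/(S_up−S_dn) = (60.9800−-71.8200)/(232.0000−99.2000) = 1.0000. V = [p*·60.9800 + (1−p*)·-71.8200]/1.1 = 4.5273. B = V − Δ·S = -155.4727.
Self-financing check: at every node Δ·S+B equals the discounted successor values.

(0,0): Delta=1.0000 Bond=-155.4727
V0=4.5273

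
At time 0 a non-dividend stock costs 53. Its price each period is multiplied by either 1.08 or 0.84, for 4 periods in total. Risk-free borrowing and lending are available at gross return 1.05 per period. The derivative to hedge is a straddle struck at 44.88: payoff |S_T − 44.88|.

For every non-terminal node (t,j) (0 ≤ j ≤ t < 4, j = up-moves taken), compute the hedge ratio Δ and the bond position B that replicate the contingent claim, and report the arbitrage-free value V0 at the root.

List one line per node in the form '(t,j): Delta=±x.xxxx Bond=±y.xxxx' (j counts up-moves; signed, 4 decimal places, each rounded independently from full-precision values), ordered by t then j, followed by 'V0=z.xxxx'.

(0,0): Delta=0.8949 Bond=-31.0705
(1,0): Delta=0.4562 Bond=-13.0938
(1,1): Delta=0.9436 Bond=-35.4140
(2,0): Delta=-1.0000 Bond=40.7075
(2,1): Delta=0.6180 Bond=-21.5280
(2,2): Delta=0.9798 Bond=-39.4214
(3,0): Delta=-1.0000 Bond=42.7429
(3,1): Delta=-1.0000 Bond=42.7429
(3,2): Delta=0.7977 Bond=-31.9397
(3,3): Delta=1.0000 Bond=-42.7429
V0=16.3566

No-arbitrage ⇒ martingale measure with p* = (R−d)/(u−d) = 0.8750.
At expiry t=4: V(4,0)=18.4928, V(4,1)=10.9536, V(4,2)=1.2604, V(4,3)=11.2024, V(4,4)=27.2259
  t=3,j=0: stock 31.4133 → up 33.9264 (V=10.9536), down 26.3872 (V=18.4928). Price 11.3295; hedge Δ=-1.0000, bond B=42.7429.
  t=3,j=1: stock 40.3885 → up 43.6196 (V=1.2604), down 33.9264 (V=10.9536). Price 2.3543; hedge Δ=-1.0000, bond B=42.7429.
  t=3,j=2: stock 51.9281 → up 56.0824 (V=11.2024), down 43.6196 (V=1.2604). Price 9.4854; hedge Δ=0.7977, bond B=-31.9397.
  t=3,j=3: stock 66.7647 → up 72.1059 (V=27.2259), down 56.0824 (V=11.2024). Price 24.0219; hedge Δ=1.0000, bond B=-42.7429.
  t=2,j=0: stock 37.3968 → up 40.3885 (V=2.3543), down 31.4133 (V=11.3295). Price 3.3107; hedge Δ=-1.0000, bond B=40.7075.
  t=2,j=1: stock 48.0816 → up 51.9281 (V=9.4854), down 40.3885 (V=2.3543). Price 8.1847; hedge Δ=0.6180, bond B=-21.5280.
  t=2,j=2: stock 61.8192 → up 66.7647 (V=24.0219), down 51.9281 (V=9.4854). Price 21.1474; hedge Δ=0.9798, bond B=-39.4214.
  t=1,j=0: stock 44.5200 → up 48.0816 (V=8.1847), down 37.3968 (V=3.3107). Price 7.2147; hedge Δ=0.4562, bond B=-13.0938.
  t=1,j=1: stock 57.2400 → up 61.8192 (V=21.1474), down 48.0816 (V=8.1847). Price 18.5972; hedge Δ=0.9436, bond B=-35.4140.
  t=0,j=0: stock 53.0000 → up 57.2400 (V=18.5972), down 44.5200 (V=7.2147). Price 16.3566; hedge Δ=0.8949, bond B=-31.0705.
Check: Δ(0,0)·S0 + B(0,0) = 16.3566 = V0.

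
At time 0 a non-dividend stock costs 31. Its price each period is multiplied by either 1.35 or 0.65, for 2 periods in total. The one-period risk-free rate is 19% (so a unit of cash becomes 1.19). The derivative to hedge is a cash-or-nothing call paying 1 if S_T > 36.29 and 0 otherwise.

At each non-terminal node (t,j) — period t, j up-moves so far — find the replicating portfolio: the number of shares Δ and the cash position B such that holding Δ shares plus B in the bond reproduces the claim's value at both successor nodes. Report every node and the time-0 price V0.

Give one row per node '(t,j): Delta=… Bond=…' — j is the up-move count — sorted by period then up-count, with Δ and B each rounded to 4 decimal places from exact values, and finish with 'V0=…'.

Under the risk-neutral measure, an up-move has probability p* = (R−d)/(u−d) = 0.7714 and values discount at R = 1.19.
Terminal payoffs: V(2,0)=0.0000, V(2,1)=0.0000, V(2,2)=1.0000
Node (1,0) S=20.1500: V=(p*·0.0000+(1−p*)·0.0000)/1.19=0.0000; Δ=(0.0000−0.0000)/(27.2025−13.0975)=0.0000; B=V−Δ·S=0.0000
Node (1,1) S=41.8500: V=(p*·1.0000+(1−p*)·0.0000)/1.19=0.6483; Δ=(1.0000−0.0000)/(56.4975−27.2025)=0.0341; B=V−Δ·S=-0.7803
Node (0,0) S=31.0000: V=(p*·0.6483+(1−p*)·0.0000)/1.19=0.4202; Δ=(0.6483−0.0000)/(41.8500−20.1500)=0.0299; B=V−Δ·S=-0.5058
Check: Δ(0,0)·S0 + B(0,0) = 0.4202 = V0.

(0,0): Delta=0.0299 Bond=-0.5058
(1,0): Delta=0.0000 Bond=0.0000
(1,1): Delta=0.0341 Bond=-0.7803
V0=0.4202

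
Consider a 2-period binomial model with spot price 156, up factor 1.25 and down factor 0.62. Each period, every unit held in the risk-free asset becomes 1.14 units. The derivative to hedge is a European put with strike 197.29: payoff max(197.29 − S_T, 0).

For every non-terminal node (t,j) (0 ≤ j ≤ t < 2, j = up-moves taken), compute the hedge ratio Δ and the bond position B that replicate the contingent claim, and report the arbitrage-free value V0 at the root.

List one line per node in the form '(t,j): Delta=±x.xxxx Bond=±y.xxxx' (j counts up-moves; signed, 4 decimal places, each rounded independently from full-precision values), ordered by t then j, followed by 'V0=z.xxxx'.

(0,0): Delta=-0.6577 Bond=122.7691
(1,0): Delta=-1.0000 Bond=173.0614
(1,1): Delta=-0.6218 Bond=132.9539
V0=20.1636

The replicating-portfolio and risk-neutral prices coincide; use p* = (1.14−0.62)/(1.25−0.62) = 0.8254 for the latter.
Terminal payoffs: V(2,0)=137.3236, V(2,1)=76.3900, V(2,2)=0.0000
(1,0): S=96.7200. Δ = (V_up−V_dn)/(S_up−S_dn) = (76.3900−137.3236)/(120.9000−59.9664) = -1.0000. V = [p*·76.3900 + (1−p*)·137.3236]/1.14 = 76.3414. B = V − Δ·S = 173.0614.
(1,1): S=195.0000. Δ = (V_up−V_dn)/(S_up−S_dn) = (0.0000−76.3900)/(243.7500−120.9000) = -0.6218. V = [p*·0.0000 + (1−p*)·76.3900]/1.14 = 11.6999. B = V − Δ·S = 132.9539.
(0,0): S=156.0000. Δ = (V_up−V_dn)/(S_up−S_dn) = (11.6999−76.3414)/(195.0000−96.7200) = -0.6577. V = [p*·11.6999 + (1−p*)·76.3414]/1.14 = 20.1636. B = V − Δ·S = 122.7691.
Check: Δ(0,0)·S0 + B(0,0) = 20.1636 = V0.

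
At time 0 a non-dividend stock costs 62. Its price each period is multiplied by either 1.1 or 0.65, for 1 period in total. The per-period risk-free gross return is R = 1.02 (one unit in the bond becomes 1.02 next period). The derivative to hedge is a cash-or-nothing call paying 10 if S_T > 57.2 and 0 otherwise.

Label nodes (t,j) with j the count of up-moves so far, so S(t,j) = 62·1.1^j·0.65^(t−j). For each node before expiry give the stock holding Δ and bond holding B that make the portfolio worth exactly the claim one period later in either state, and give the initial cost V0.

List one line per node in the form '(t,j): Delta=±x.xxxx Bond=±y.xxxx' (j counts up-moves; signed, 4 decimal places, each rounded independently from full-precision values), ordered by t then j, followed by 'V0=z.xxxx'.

(0,0): Delta=0.3584 Bond=-14.1612
V0=8.0610

Risk-neutral probability p* = (R−d)/(u−d) = (1.02−0.65)/(1.1−0.65) = 0.8222.
At expiry t=1: V(1,0)=0.0000, V(1,1)=10.0000
Node (0,0) S=62.0000: V=(p*·10.0000+(1−p*)·0.0000)/1.02=8.0610; Δ=(10.0000−0.0000)/(68.2000−40.3000)=0.3584; B=V−Δ·S=-14.1612
Self-financing check: at every node Δ·S+B equals the discounted successor values.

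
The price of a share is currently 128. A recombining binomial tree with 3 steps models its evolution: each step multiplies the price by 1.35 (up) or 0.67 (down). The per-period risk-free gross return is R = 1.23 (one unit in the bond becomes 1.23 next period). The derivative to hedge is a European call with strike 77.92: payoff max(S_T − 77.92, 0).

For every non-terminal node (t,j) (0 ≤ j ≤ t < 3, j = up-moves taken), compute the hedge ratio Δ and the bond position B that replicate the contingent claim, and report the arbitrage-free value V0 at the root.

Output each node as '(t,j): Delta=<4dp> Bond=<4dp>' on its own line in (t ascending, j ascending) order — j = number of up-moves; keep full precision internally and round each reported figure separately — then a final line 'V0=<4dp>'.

Risk-neutral probability p* = (R−d)/(u−d) = (1.23−0.67)/(1.35−0.67) = 0.8235.
Payoff layer (t=3): V(3,0)=0.0000, V(3,1)=0.0000, V(3,2)=78.3776, V(3,3)=237.0080
Node (2,0) S=57.4592: V=(p*·0.0000+(1−p*)·0.0000)/1.23=0.0000; Δ=(0.0000−0.0000)/(77.5699−38.4977)=0.0000; B=V−Δ·S=0.0000
Node (2,1) S=115.7760: V=(p*·78.3776+(1−p*)·0.0000)/1.23=52.4766; Δ=(78.3776−0.0000)/(156.2976−77.5699)=0.9956; B=V−Δ·S=-62.7845
Node (2,2) S=233.2800: V=(p*·237.0080+(1−p*)·78.3776)/1.23=169.9304; Δ=(237.0080−78.3776)/(314.9280−156.2976)=1.0000; B=V−Δ·S=-63.3496
Node (1,0) S=85.7600: V=(p*·52.4766+(1−p*)·0.0000)/1.23=35.1350; Δ=(52.4766−0.0000)/(115.7760−57.4592)=0.8999; B=V−Δ·S=-42.0365
Node (1,1) S=172.8000: V=(p*·169.9304+(1−p*)·52.4766)/1.23=121.3035; Δ=(169.9304−52.4766)/(233.2800−115.7760)=0.9996; B=V−Δ·S=-51.4227
Node (0,0) S=128.0000: V=(p*·121.3035+(1−p*)·35.1350)/1.23=86.2579; Δ=(121.3035−35.1350)/(172.8000−85.7600)=0.9900; B=V−Δ·S=-40.4604
Each (Δ,B) replicates both successor values, so the strategy is self-financing and V0 is arbitrage-free.

(0,0): Delta=0.9900 Bond=-40.4604
(1,0): Delta=0.8999 Bond=-42.0365
(1,1): Delta=0.9996 Bond=-51.4227
(2,0): Delta=0.0000 Bond=0.0000
(2,1): Delta=0.9956 Bond=-62.7845
(2,2): Delta=1.0000 Bond=-63.3496
V0=86.2579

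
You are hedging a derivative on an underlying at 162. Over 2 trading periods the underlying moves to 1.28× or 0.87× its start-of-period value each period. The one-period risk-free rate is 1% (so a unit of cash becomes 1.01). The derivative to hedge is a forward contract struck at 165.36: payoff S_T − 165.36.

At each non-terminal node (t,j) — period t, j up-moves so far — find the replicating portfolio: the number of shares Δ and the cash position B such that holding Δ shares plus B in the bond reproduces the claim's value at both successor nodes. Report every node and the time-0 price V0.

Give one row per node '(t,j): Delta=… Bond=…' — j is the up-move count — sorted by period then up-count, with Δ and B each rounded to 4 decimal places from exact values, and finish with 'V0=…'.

The replicating-portfolio and risk-neutral prices coincide; use p* = (1.01−0.87)/(1.28−0.87) = 0.3415 for the latter.
Terminal values V(2,·): V(2,0)=-42.7422, V(2,1)=15.0432, V(2,2)=100.0608
(1,0): S=140.9400. Δ = (V_up−V_dn)/(S_up−S_dn) = (15.0432−-42.7422)/(180.4032−122.6178) = 1.0000. V = [p*·15.0432 + (1−p*)·-42.7422]/1.01 = -22.7828. B = V − Δ·S = -163.7228.
(1,1): S=207.3600. Δ = (V_up−V_dn)/(S_up−S_dn) = (100.0608−15.0432)/(265.4208−180.4032) = 1.0000. V = [p*·100.0608 + (1−p*)·15.0432]/1.01 = 43.6372. B = V − Δ·S = -163.7228.
(0,0): S=162.0000. Δ = (V_up−V_dn)/(S_up−S_dn) = (43.6372−-22.7828)/(207.3600−140.9400) = 1.0000. V = [p*·43.6372 + (1−p*)·-22.7828]/1.01 = -0.1018. B = V − Δ·S = -162.1018.
Check: Δ(0,0)·S0 + B(0,0) = -0.1018 = V0.

(0,0): Delta=1.0000 Bond=-162.1018
(1,0): Delta=1.0000 Bond=-163.7228
(1,1): Delta=1.0000 Bond=-163.7228
V0=-0.1018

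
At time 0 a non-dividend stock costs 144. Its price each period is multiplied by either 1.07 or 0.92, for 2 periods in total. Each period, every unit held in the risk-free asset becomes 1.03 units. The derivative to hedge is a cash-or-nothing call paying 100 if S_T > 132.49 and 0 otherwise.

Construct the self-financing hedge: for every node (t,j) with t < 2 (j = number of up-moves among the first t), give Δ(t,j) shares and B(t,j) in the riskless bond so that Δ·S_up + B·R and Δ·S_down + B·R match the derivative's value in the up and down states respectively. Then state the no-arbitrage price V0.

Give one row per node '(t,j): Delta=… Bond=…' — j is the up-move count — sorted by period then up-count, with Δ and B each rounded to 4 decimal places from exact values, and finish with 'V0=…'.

Under the risk-neutral measure, an up-move has probability p* = (R−d)/(u−d) = 0.7333 and values discount at R = 1.03.
Terminal values V(2,·): V(2,0)=0.0000, V(2,1)=100.0000, V(2,2)=100.0000
Node (1,0) S=132.4800: V=(p*·100.0000+(1−p*)·0.0000)/1.03=71.1974; Δ=(100.0000−0.0000)/(141.7536−121.8816)=5.0322; B=V−Δ·S=-595.4693
Node (1,1) S=154.0800: V=(p*·100.0000+(1−p*)·100.0000)/1.03=97.0874; Δ=(100.0000−100.0000)/(164.8656−141.7536)=0.0000; B=V−Δ·S=97.0874
Node (0,0) S=144.0000: V=(p*·97.0874+(1−p*)·71.1974)/1.03=87.5567; Δ=(97.0874−71.1974)/(154.0800−132.4800)=1.1986; B=V−Δ·S=-85.0431
Check: Δ(0,0)·S0 + B(0,0) = 87.5567 = V0.

(0,0): Delta=1.1986 Bond=-85.0431
(1,0): Delta=5.0322 Bond=-595.4693
(1,1): Delta=0.0000 Bond=97.0874
V0=87.5567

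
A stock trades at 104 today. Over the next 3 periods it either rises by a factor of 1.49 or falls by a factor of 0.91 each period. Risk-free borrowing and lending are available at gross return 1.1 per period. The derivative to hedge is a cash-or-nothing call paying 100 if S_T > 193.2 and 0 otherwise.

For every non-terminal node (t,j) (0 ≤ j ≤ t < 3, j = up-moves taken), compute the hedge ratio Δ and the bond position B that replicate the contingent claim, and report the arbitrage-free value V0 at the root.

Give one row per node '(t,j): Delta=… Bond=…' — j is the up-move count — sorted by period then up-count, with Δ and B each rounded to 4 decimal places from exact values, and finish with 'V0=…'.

(0,0): Delta=0.6036 Bond=-43.8685
(1,0): Delta=0.5425 Bond=-42.4770
(1,1): Delta=0.6801 Bond=-60.1164
(2,0): Delta=0.0000 Bond=0.0000
(2,1): Delta=1.2227 Bond=-142.6332
(2,2): Delta=0.0000 Bond=90.9091
V0=18.9053

Since d<R<u, set p* = (R−d)/(u−d) = 0.3276; price each node as the discounted p*-expectation of its children.
Terminal values V(3,·): V(3,0)=0.0000, V(3,1)=0.0000, V(3,2)=100.0000, V(3,3)=100.0000
(2,0): S=86.1224. Δ = (V_up−V_dn)/(S_up−S_dn) = (0.0000−0.0000)/(128.3224−78.3714) = 0.0000. V = [p*·0.0000 + (1−p*)·0.0000]/1.1 = 0.0000. B = V − Δ·S = 0.0000.
(2,1): S=141.0136. Δ = (V_up−V_dn)/(S_up−S_dn) = (100.0000−0.0000)/(210.1103−128.3224) = 1.2227. V = [p*·100.0000 + (1−p*)·0.0000]/1.1 = 29.7806. B = V − Δ·S = -142.6332.
(2,2): S=230.8904. Δ = (V_up−V_dn)/(S_up−S_dn) = (100.0000−100.0000)/(344.0267−210.1103) = 0.0000. V = [p*·100.0000 + (1−p*)·100.0000]/1.1 = 90.9091. B = V − Δ·S = 90.9091.
(1,0): S=94.6400. Δ = (V_up−V_dn)/(S_up−S_dn) = (29.7806−0.0000)/(141.0136−86.1224) = 0.5425. V = [p*·29.7806 + (1−p*)·0.0000]/1.1 = 8.8688. B = V − Δ·S = -42.4770.
(1,1): S=154.9600. Δ = (V_up−V_dn)/(S_up−S_dn) = (90.9091−29.7806)/(230.8904−141.0136) = 0.6801. V = [p*·90.9091 + (1−p*)·29.7806]/1.1 = 45.2777. B = V − Δ·S = -60.1164.
(0,0): S=104.0000. Δ = (V_up−V_dn)/(S_up−S_dn) = (45.2777−8.8688)/(154.9600−94.6400) = 0.6036. V = [p*·45.2777 + (1−p*)·8.8688]/1.1 = 18.9053. B = V − Δ·S = -43.8685.
Check: Δ(0,0)·S0 + B(0,0) = 18.9053 = V0.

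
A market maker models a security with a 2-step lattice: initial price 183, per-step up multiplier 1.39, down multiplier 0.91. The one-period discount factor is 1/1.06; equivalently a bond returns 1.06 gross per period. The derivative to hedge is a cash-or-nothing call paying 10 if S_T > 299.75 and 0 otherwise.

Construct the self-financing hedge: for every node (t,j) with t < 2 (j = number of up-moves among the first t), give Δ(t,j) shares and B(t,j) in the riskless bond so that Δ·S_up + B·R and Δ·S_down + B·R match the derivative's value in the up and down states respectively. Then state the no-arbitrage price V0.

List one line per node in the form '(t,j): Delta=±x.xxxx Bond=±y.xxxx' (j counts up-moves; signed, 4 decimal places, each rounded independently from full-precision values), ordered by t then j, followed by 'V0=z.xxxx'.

(0,0): Delta=0.0336 Bond=-5.2728
(1,0): Delta=0.0000 Bond=0.0000
(1,1): Delta=0.0819 Bond=-17.8852
V0=0.8691

Since d<R<u, set p* = (R−d)/(u−d) = 0.3125; price each node as the discounted p*-expectation of its children.
Terminal payoffs: V(2,0)=0.0000, V(2,1)=0.0000, V(2,2)=10.0000
Node (1,0) S=166.5300: V=(p*·0.0000+(1−p*)·0.0000)/1.06=0.0000; Δ=(0.0000−0.0000)/(231.4767−151.5423)=0.0000; B=V−Δ·S=0.0000
Node (1,1) S=254.3700: V=(p*·10.0000+(1−p*)·0.0000)/1.06=2.9481; Δ=(10.0000−0.0000)/(353.5743−231.4767)=0.0819; B=V−Δ·S=-17.8852
Node (0,0) S=183.0000: V=(p*·2.9481+(1−p*)·0.0000)/1.06=0.8691; Δ=(2.9481−0.0000)/(254.3700−166.5300)=0.0336; B=V−Δ·S=-5.2728
The time-0 hedge costs 0.8691, which is the no-arbitrage price.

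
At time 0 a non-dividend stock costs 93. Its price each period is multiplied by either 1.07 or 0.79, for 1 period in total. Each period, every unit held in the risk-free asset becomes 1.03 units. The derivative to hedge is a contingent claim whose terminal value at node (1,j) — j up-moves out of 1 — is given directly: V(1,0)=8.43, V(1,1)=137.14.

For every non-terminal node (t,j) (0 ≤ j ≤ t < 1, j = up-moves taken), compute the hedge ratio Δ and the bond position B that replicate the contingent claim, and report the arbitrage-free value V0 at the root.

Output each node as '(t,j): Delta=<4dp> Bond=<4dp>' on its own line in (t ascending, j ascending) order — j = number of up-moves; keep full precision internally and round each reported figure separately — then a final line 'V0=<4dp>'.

(0,0): Delta=4.9428 Bond=-344.3845
V0=115.2940

Since d<R<u, set p* = (R−d)/(u−d) = 0.8571; price each node as the discounted p*-expectation of its children.
Payoff layer (t=1): V(1,0)=8.4300, V(1,1)=137.1400
(0,0): S=93.0000. Δ = (V_up−V_dn)/(S_up−S_dn) = (137.1400−8.4300)/(99.5100−73.4700) = 4.9428. V = [p*·137.1400 + (1−p*)·8.4300]/1.03 = 115.2940. B = V − Δ·S = -344.3845.
The time-0 hedge costs 115.2940, which is the no-arbitrage price.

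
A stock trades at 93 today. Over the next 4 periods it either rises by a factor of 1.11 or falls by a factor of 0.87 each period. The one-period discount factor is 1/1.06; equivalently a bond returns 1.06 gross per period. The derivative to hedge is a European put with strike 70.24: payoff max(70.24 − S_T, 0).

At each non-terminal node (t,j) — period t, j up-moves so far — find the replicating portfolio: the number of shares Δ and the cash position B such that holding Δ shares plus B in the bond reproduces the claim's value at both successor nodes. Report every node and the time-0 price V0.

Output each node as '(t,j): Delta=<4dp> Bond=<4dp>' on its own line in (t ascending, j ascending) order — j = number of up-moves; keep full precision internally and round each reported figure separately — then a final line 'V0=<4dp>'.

No-arbitrage ⇒ martingale measure with p* = (R−d)/(u−d) = 0.7917.
At expiry t=4: V(4,0)=16.9605, V(4,1)=2.2627, V(4,2)=0.0000, V(4,3)=0.0000, V(4,4)=0.0000
(3,0): S=61.2408. Δ = (V_up−V_dn)/(S_up−S_dn) = (2.2627−16.9605)/(67.9773−53.2795) = -1.0000. V = [p*·2.2627 + (1−p*)·16.9605]/1.06 = 5.0234. B = V − Δ·S = 66.2642.
(3,1): S=78.1348. Δ = (V_up−V_dn)/(S_up−S_dn) = (0.0000−2.2627)/(86.7296−67.9773) = -0.1207. V = [p*·0.0000 + (1−p*)·2.2627]/1.06 = 0.4447. B = V − Δ·S = 9.8728.
(3,2): S=99.6892. Δ = (V_up−V_dn)/(S_up−S_dn) = (0.0000−0.0000)/(110.6550−86.7296) = 0.0000. V = [p*·0.0000 + (1−p*)·0.0000]/1.06 = 0.0000. B = V − Δ·S = 0.0000.
(3,3): S=127.1897. Δ = (V_up−V_dn)/(S_up−S_dn) = (0.0000−0.0000)/(141.1805−110.6550) = 0.0000. V = [p*·0.0000 + (1−p*)·0.0000]/1.06 = 0.0000. B = V − Δ·S = 0.0000.
(2,0): S=70.3917. Δ = (V_up−V_dn)/(S_up−S_dn) = (0.4447−5.0234)/(78.1348−61.2408) = -0.2710. V = [p*·0.4447 + (1−p*)·5.0234]/1.06 = 1.3194. B = V − Δ·S = 20.3972.
(2,1): S=89.8101. Δ = (V_up−V_dn)/(S_up−S_dn) = (0.0000−0.4447)/(99.6892−78.1348) = -0.0206. V = [p*·0.0000 + (1−p*)·0.4447]/1.06 = 0.0874. B = V − Δ·S = 1.9404.
(2,2): S=114.5853. Δ = (V_up−V_dn)/(S_up−S_dn) = (0.0000−0.0000)/(127.1897−99.6892) = 0.0000. V = [p*·0.0000 + (1−p*)·0.0000]/1.06 = 0.0000. B = V − Δ·S = 0.0000.
(1,0): S=80.9100. Δ = (V_up−V_dn)/(S_up−S_dn) = (0.0874−1.3194)/(89.8101−70.3917) = -0.0634. V = [p*·0.0874 + (1−p*)·1.3194]/1.06 = 0.3246. B = V − Δ·S = 5.4581.
(1,1): S=103.2300. Δ = (V_up−V_dn)/(S_up−S_dn) = (0.0000−0.0874)/(114.5853−89.8101) = -0.0035. V = [p*·0.0000 + (1−p*)·0.0874]/1.06 = 0.0172. B = V − Δ·S = 0.3814.
(0,0): S=93.0000. Δ = (V_up−V_dn)/(S_up−S_dn) = (0.0172−0.3246)/(103.2300−80.9100) = -0.0138. V = [p*·0.0172 + (1−p*)·0.3246]/1.06 = 0.0766. B = V − Δ·S = 1.3576.
Root portfolio cost Δ·93+B reproduces V0=0.0766.

(0,0): Delta=-0.0138 Bond=1.3576
(1,0): Delta=-0.0634 Bond=5.4581
(1,1): Delta=-0.0035 Bond=0.3814
(2,0): Delta=-0.2710 Bond=20.3972
(2,1): Delta=-0.0206 Bond=1.9404
(2,2): Delta=0.0000 Bond=0.0000
(3,0): Delta=-1.0000 Bond=66.2642
(3,1): Delta=-0.1207 Bond=9.8728
(3,2): Delta=0.0000 Bond=0.0000
(3,3): Delta=0.0000 Bond=0.0000
V0=0.0766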